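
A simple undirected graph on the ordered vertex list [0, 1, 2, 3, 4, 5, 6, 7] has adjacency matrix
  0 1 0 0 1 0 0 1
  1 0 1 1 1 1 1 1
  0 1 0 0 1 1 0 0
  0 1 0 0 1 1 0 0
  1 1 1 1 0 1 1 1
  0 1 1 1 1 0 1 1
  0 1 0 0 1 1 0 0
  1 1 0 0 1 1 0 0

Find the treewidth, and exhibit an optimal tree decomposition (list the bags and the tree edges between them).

Treewidth 3.
Bags: B1 = {1, 4, 5, 7}  B2 = {1, 4, 5, 6}  B3 = {0, 1, 4, 7}  B4 = {1, 3, 4, 5}  B5 = {1, 2, 4, 5}
Tree: B1–B2, B1–B3, B2–B4, B4–B5

Every bag has size at most 4, so the width is 4 − 1 = 3 and tw(G) ≤ 3. Conversely, {0, 1, 4, 7} is a clique of size 4, and the vertices of any clique must share a bag in every tree decomposition; so some bag has ≥ 4 vertices and tw(G) ≥ 3. Therefore the treewidth is 3.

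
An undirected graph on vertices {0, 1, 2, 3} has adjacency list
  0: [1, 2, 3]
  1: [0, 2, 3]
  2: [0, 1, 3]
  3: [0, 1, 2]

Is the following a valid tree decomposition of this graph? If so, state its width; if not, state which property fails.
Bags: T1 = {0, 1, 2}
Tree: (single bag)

No — vertex 3 appears in no bag.

A tree decomposition must satisfy three properties: every vertex lies in some bag; for every edge, both endpoints lie together in some bag; and for every vertex, the bags containing it form a connected subtree. Here vertex 3 appears in no bag, so the decomposition is invalid.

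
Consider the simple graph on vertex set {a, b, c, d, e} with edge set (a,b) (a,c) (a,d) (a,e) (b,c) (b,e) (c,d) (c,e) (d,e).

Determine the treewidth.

3

A width-3 tree decomposition is:
Bags: B1 = {a, c, d, e}  B2 = {a, b, c, e}
Tree: B1–B2
Every bag has size at most 4, so the width is 4 − 1 = 3 and tw(G) ≤ 3. Conversely, {a, c, d, e} is a clique of size 4, and the vertices of any clique must share a bag in every tree decomposition; so some bag has ≥ 4 vertices and tw(G) ≥ 3. Therefore the treewidth is 3.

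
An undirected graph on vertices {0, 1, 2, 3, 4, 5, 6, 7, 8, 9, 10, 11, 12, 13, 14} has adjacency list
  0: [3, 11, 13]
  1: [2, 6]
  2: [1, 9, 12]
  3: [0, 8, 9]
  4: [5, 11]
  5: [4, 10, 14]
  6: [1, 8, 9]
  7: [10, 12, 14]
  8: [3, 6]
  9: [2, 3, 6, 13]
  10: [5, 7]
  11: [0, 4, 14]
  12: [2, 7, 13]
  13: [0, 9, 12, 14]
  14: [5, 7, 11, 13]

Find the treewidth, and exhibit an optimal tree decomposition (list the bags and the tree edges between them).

Treewidth 3.
One such decomposition:
Bags: B1 = {1, 3, 6, 8}  B2 = {1, 3, 6, 9}  B3 = {1, 2, 3, 9}  B4 = {0, 2, 3, 9}  B5 = {0, 2, 9, 13}  B6 = {0, 2, 12, 13}  B7 = {0, 11, 12, 13}  B8 = {11, 12, 13, 14}  B9 = {7, 11, 12, 14}  B10 = {4, 7, 11, 14}  B11 = {4, 5, 7, 14}  B12 = {4, 5, 7, 10}
Tree: B1–B2, B2–B3, B3–B4, B4–B5, B5–B6, B6–B7, B7–B8, B8–B9, B9–B10, B10–B11, B11–B12

Every bag has size at most 4, so the width is 4 − 1 = 3 and tw(G) ≤ 3. For the lower bound: the 4 vertex sets {1,6,8}, {3}, {9}, {0,2,12,13} are disjoint, each induces a connected subgraph, and every pair is joined by at least one edge of G. Contracting each set to a single vertex therefore yields K_{4} as a minor, and since treewidth is minor-monotone, tw(G) ≥ tw(K_{4}) = 3. Therefore the treewidth is 3.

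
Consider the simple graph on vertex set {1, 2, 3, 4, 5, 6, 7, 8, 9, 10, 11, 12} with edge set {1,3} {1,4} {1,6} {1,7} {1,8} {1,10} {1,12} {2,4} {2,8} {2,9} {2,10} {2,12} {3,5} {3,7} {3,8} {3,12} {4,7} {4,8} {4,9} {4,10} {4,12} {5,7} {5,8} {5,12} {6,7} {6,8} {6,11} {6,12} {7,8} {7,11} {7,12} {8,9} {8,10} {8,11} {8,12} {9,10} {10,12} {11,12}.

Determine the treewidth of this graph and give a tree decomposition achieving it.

Every bag has size at most 5, so the width is 5 − 1 = 4 and tw(G) ≤ 4. On the other hand G contains the 5-clique {2, 4, 8, 9, 10}. A clique must lie in a single bag of any decomposition, so no decomposition can have width below 4. Combining the bounds, tw(G) = 4.

Treewidth 4.
Bags: B1 = {1, 3, 7, 8, 12}  B2 = {1, 6, 7, 8, 12}  B3 = {1, 4, 7, 8, 12}  B4 = {1, 4, 8, 10, 12}  B5 = {3, 5, 7, 8, 12}  B6 = {6, 7, 8, 11, 12}  B7 = {2, 4, 8, 10, 12}  B8 = {2, 4, 8, 9, 10}
Tree: B1–B2, B2–B3, B3–B4, B1–B5, B2–B6, B4–B7, B7–B8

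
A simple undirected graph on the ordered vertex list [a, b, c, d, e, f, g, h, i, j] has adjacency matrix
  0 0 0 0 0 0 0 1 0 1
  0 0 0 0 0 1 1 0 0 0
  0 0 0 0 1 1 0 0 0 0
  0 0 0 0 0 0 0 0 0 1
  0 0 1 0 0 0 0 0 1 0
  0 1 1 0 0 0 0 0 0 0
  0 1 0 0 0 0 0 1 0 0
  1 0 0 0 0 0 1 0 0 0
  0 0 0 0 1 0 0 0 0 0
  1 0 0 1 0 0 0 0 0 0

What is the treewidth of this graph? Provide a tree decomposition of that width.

Treewidth 1.
One such decomposition:
Bags: B1 = {d, j}  B2 = {a, j}  B3 = {a, h}  B4 = {g, h}  B5 = {b, g}  B6 = {b, f}  B7 = {c, f}  B8 = {c, e}  B9 = {e, i}
Tree: B1–B2, B2–B3, B3–B4, B4–B5, B5–B6, B6–B7, B7–B8, B8–B9

The largest bag has 2 vertices, giving width 1; this decomposition certifies tw(G) ≤ 1. G has an edge, so its treewidth is at least 1. Hence tw(G) = 1 exactly.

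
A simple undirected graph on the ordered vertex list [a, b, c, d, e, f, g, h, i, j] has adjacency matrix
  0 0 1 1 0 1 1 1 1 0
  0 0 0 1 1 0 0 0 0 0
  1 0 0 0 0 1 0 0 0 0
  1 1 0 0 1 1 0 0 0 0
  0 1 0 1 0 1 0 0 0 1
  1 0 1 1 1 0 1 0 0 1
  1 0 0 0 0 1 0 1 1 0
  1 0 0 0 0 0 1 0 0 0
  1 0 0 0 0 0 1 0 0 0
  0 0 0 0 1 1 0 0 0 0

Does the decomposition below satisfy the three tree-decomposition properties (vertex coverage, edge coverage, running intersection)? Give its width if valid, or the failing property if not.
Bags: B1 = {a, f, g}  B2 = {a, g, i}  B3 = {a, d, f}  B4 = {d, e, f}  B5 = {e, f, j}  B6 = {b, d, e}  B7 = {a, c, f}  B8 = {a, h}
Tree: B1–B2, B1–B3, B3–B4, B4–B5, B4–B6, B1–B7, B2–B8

No — edge (g,h) lies in no bag.

A tree decomposition must satisfy three properties: every vertex lies in some bag; for every edge, both endpoints lie together in some bag; and for every vertex, the bags containing it form a connected subtree. Here edge (g,h) lies in no bag, so the decomposition is invalid.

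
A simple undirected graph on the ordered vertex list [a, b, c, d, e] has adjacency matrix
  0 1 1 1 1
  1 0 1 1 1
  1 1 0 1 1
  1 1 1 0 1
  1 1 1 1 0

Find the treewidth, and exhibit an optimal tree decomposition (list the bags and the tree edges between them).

With just one bag of size 5, the width is 5 − 1 = 4, so tw(G) ≤ 4. For the lower bound, the 5 vertices {a, b, c, d, e} are pairwise adjacent, and any tree decomposition puts a clique entirely inside one bag — forcing width ≥ 4. The upper and lower bounds meet at 4, so that is the treewidth.

Treewidth 4.
Bags: B1 = {a, b, c, d, e}
Tree: (single bag)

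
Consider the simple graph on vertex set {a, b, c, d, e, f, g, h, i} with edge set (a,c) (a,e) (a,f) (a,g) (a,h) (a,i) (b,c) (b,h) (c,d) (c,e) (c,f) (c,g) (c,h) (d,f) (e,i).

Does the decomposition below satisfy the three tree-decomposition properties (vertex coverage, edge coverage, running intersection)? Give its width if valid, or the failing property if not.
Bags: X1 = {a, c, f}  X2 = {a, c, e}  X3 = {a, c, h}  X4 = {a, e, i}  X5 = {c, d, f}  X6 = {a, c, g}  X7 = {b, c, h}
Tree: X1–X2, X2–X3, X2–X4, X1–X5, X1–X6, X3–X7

Every vertex of G appears in some bag (union = {a, b, c, d, e, f, g, h, i}); every edge is covered by a bag; and for each vertex v the set of bags containing v is connected in the bag tree. The decomposition is therefore valid. The largest bag has 3 vertices, so the width is 2.

Yes; width 2.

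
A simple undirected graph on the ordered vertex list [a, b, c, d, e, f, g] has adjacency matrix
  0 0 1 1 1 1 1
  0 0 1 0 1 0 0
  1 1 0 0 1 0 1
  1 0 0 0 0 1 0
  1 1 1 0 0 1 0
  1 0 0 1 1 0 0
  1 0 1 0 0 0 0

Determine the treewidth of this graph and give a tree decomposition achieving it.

The largest bag has 3 vertices, giving width 2; this decomposition certifies tw(G) ≤ 2. Conversely, {a, c, g} is a clique of size 3, and the vertices of any clique must share a bag in every tree decomposition; so some bag has ≥ 3 vertices and tw(G) ≥ 2. The upper and lower bounds meet at 2, so that is the treewidth.

Treewidth 2.
One such decomposition:
Bags: B1 = {a, c, g}  B2 = {a, c, e}  B3 = {b, c, e}  B4 = {a, e, f}  B5 = {a, d, f}
Tree: B1–B2, B2–B3, B2–B4, B4–B5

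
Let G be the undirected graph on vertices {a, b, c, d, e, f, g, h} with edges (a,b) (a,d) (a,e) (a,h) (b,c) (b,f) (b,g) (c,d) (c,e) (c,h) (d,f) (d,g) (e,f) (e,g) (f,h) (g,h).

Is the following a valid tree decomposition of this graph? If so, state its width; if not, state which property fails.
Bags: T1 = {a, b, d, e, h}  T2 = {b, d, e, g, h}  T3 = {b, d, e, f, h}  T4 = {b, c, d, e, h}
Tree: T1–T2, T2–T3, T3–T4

Vertex coverage: the bags together contain {a, b, c, d, e, f, g, h}, the full vertex set. Edge coverage: each edge of G has both endpoints in at least one bag. Running intersection: for every vertex, the bags containing it form a connected subtree. All three properties hold, so this is a valid tree decomposition of width max|bag| − 1 = 4, and hence tw(G) ≤ 4.

Yes; width 4.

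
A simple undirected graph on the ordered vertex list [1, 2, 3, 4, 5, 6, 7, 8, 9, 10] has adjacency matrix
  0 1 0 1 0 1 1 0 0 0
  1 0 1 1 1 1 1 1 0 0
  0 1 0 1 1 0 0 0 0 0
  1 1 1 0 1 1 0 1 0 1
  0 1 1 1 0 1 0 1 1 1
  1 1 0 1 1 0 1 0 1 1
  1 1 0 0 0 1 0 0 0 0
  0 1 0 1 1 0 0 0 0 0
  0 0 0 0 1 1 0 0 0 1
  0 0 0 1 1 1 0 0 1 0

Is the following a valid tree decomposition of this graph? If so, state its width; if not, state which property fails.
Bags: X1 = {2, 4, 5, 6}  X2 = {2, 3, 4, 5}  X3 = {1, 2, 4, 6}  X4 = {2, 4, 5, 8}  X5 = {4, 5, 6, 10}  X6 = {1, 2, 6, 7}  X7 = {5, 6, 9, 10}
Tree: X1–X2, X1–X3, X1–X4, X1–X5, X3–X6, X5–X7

Yes; width 3.

Every vertex of G appears in some bag (union = {1, 2, 3, 4, 5, 6, 7, 8, 9, 10}); every edge is covered by a bag; and for each vertex v the set of bags containing v is connected in the bag tree. The decomposition is therefore valid. The largest bag has 4 vertices, so the width is 3.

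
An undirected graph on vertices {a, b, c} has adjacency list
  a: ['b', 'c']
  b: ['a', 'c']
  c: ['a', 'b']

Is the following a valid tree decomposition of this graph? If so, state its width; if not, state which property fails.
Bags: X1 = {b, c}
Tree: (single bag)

No — vertex a appears in no bag.

A tree decomposition must satisfy three properties: every vertex lies in some bag; for every edge, both endpoints lie together in some bag; and for every vertex, the bags containing it form a connected subtree. Here vertex a appears in no bag, so the decomposition is invalid.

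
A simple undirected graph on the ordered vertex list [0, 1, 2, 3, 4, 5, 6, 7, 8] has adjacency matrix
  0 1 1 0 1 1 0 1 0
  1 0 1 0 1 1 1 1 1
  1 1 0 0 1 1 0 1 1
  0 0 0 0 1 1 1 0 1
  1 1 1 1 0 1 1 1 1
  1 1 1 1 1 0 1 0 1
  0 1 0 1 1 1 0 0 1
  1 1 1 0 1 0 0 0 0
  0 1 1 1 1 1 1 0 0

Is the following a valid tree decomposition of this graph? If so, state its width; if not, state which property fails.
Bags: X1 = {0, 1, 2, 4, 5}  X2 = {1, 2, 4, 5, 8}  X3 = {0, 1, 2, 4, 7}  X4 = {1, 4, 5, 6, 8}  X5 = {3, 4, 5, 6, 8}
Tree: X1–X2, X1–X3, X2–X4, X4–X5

Yes; width 4.

Vertex coverage: the bags together contain {0, 1, 2, 3, 4, 5, 6, 7, 8}, the full vertex set. Edge coverage: each edge of G has both endpoints in at least one bag. Running intersection: for every vertex, the bags containing it form a connected subtree. All three properties hold, so this is a valid tree decomposition of width max|bag| − 1 = 4, and hence tw(G) ≤ 4.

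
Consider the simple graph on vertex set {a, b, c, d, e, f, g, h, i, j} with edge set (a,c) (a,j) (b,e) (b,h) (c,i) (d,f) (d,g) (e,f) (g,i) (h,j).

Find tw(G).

2

A width-2 tree decomposition is:
Bags: B1 = {d, e, f}  B2 = {d, e, g}  B3 = {e, g, i}  B4 = {c, e, i}  B5 = {a, c, e}  B6 = {a, e, j}  B7 = {e, h, j}  B8 = {b, e, h}
Tree: B1–B2, B2–B3, B3–B4, B4–B5, B5–B6, B6–B7, B7–B8
Each bag holds 3 vertices, so the decomposition has width 2, which upper-bounds the treewidth. The edges e–f–d–g–i–c–a–j–h–b–e form a cycle, so G is not a tree and its treewidth is at least 2. Combining the bounds, tw(G) = 2.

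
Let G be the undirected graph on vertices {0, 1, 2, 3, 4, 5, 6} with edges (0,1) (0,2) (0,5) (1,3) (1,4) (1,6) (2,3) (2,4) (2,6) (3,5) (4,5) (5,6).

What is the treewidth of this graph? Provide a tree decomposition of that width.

Treewidth 3.
One such decomposition:
Bags: B1 = {1, 2, 5, 6}  B2 = {0, 1, 2, 5}  B3 = {1, 2, 3, 5}  B4 = {1, 2, 4, 5}
Tree: B1–B2, B2–B3, B3–B4

Each bag holds 4 vertices, so the decomposition has width 3, which upper-bounds the treewidth. For the lower bound: the 4 vertex sets {5,6}, {0,1}, {2}, {3} are disjoint, each induces a connected subgraph, and every pair is joined by at least one edge of G. Contracting each set to a single vertex therefore yields K_{4} as a minor, and since treewidth is minor-monotone, tw(G) ≥ tw(K_{4}) = 3. Therefore the treewidth is 3.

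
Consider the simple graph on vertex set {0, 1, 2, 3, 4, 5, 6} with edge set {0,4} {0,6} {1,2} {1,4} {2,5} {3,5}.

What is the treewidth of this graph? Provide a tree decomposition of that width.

Treewidth 1.
Bags: B1 = {0, 6}  B2 = {0, 4}  B3 = {1, 4}  B4 = {1, 2}  B5 = {2, 5}  B6 = {3, 5}
Tree: B1–B2, B2–B3, B3–B4, B4–B5, B5–B6

Each bag holds 2 vertices, so the decomposition has width 1, which upper-bounds the treewidth. G has an edge, so its treewidth is at least 1. The upper and lower bounds meet at 1, so that is the treewidth.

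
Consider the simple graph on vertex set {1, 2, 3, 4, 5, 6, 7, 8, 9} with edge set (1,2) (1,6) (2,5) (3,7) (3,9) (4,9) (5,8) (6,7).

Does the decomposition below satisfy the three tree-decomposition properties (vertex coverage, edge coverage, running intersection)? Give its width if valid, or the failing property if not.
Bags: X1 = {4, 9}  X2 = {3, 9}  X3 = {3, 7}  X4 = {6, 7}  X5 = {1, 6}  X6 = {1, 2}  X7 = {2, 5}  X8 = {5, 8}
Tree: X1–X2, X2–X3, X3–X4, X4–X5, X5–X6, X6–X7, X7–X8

Vertex coverage: the bags together contain {1, 2, 3, 4, 5, 6, 7, 8, 9}, the full vertex set. Edge coverage: each edge of G has both endpoints in at least one bag. Running intersection: for every vertex, the bags containing it form a connected subtree. All three properties hold, so this is a valid tree decomposition of width max|bag| − 1 = 1, and hence tw(G) ≤ 1.

Yes; width 1.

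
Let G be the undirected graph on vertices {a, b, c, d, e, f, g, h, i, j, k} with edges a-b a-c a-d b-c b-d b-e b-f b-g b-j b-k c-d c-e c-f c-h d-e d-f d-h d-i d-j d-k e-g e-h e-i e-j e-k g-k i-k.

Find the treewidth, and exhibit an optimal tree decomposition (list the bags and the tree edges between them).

Each bag holds 4 vertices, so the decomposition has width 3, which upper-bounds the treewidth. On the other hand G contains the 4-clique {c, d, e, h}. A clique must lie in a single bag of any decomposition, so no decomposition can have width below 3. Therefore the treewidth is 3.

Treewidth 3.
One optimal decomposition is:
Bags: B1 = {b, c, d, e}  B2 = {b, d, e, k}  B3 = {d, e, i, k}  B4 = {b, e, g, k}  B5 = {c, d, e, h}  B6 = {b, c, d, f}  B7 = {a, b, c, d}  B8 = {b, d, e, j}
Tree: B1–B2, B2–B3, B2–B4, B1–B5, B1–B6, B1–B7, B2–B8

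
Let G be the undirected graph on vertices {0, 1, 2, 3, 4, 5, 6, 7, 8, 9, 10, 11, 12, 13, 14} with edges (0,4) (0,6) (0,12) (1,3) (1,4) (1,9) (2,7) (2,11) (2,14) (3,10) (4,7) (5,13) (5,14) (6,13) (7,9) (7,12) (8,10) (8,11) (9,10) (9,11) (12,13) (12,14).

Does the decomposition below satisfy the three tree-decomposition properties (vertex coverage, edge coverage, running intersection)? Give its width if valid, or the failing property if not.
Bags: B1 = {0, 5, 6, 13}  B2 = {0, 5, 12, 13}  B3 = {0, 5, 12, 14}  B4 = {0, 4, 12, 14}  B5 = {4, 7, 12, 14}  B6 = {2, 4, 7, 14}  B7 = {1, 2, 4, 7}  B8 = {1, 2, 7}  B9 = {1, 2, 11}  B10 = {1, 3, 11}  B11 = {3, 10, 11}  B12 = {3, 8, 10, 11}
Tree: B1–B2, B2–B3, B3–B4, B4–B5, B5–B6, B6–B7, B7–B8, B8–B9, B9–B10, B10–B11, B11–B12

No — vertex 9 appears in no bag.

A tree decomposition must satisfy three properties: every vertex lies in some bag; for every edge, both endpoints lie together in some bag; and for every vertex, the bags containing it form a connected subtree. Here vertex 9 appears in no bag, so the decomposition is invalid.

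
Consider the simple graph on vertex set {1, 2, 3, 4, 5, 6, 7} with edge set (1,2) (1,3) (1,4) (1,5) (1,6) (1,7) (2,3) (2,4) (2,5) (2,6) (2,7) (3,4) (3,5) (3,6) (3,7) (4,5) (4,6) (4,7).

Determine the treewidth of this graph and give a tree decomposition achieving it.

Treewidth 4.
One such decomposition:
Bags: B1 = {1, 2, 3, 4, 5}  B2 = {1, 2, 3, 4, 7}  B3 = {1, 2, 3, 4, 6}
Tree: B1–B2, B2–B3

Each bag holds 5 vertices, so the decomposition has width 4, which upper-bounds the treewidth. Conversely, {1, 2, 3, 4, 5} is a clique of size 5, and the vertices of any clique must share a bag in every tree decomposition; so some bag has ≥ 5 vertices and tw(G) ≥ 4. Combining the bounds, tw(G) = 4.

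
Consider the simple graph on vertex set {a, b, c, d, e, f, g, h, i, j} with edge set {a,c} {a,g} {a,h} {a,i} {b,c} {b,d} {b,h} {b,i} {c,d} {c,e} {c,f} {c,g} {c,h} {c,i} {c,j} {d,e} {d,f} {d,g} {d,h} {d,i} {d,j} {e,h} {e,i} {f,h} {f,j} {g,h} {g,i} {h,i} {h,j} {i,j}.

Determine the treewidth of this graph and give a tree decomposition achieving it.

Every bag has size at most 5, so the width is 5 − 1 = 4 and tw(G) ≤ 4. Conversely, {c, d, f, h, j} is a clique of size 5, and the vertices of any clique must share a bag in every tree decomposition; so some bag has ≥ 5 vertices and tw(G) ≥ 4. The upper and lower bounds meet at 4, so that is the treewidth.

Treewidth 4.
One optimal decomposition is:
Bags: B1 = {c, d, e, h, i}  B2 = {b, c, d, h, i}  B3 = {c, d, g, h, i}  B4 = {a, c, g, h, i}  B5 = {c, d, h, i, j}  B6 = {c, d, f, h, j}
Tree: B1–B2, B2–B3, B3–B4, B3–B5, B5–B6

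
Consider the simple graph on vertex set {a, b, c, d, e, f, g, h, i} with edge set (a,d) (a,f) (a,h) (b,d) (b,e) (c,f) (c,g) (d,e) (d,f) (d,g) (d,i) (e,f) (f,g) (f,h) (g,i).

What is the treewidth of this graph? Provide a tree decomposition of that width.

Every bag has size at most 3, so the width is 3 − 1 = 2 and tw(G) ≤ 2. Conversely, {d, f, g} is a clique of size 3, and the vertices of any clique must share a bag in every tree decomposition; so some bag has ≥ 3 vertices and tw(G) ≥ 2. Combining the bounds, tw(G) = 2.

Treewidth 2.
One optimal decomposition is:
Bags: B1 = {d, g, i}  B2 = {d, f, g}  B3 = {a, d, f}  B4 = {d, e, f}  B5 = {c, f, g}  B6 = {b, d, e}  B7 = {a, f, h}
Tree: B1–B2, B2–B3, B2–B4, B2–B5, B4–B6, B3–B7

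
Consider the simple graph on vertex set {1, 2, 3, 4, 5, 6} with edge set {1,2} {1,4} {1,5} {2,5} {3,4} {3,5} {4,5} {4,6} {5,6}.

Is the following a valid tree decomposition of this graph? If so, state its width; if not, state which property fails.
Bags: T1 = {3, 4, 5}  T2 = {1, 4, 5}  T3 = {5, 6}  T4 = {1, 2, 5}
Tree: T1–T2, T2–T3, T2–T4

A tree decomposition must satisfy three properties: every vertex lies in some bag; for every edge, both endpoints lie together in some bag; and for every vertex, the bags containing it form a connected subtree. Here edge (4,6) lies in no bag, so the decomposition is invalid.

No — edge (4,6) lies in no bag.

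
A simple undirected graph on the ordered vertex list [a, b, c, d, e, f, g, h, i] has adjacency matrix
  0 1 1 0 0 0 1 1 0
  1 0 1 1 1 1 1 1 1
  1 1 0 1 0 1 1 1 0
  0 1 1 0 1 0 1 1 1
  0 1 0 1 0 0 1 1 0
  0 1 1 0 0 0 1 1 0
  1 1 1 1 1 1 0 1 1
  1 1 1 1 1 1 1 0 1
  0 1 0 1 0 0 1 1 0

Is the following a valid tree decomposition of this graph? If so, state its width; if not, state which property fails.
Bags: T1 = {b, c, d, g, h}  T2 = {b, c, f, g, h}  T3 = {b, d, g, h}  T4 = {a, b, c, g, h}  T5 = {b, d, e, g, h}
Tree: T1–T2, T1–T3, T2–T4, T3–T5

No — vertex i appears in no bag.

A tree decomposition must satisfy three properties: every vertex lies in some bag; for every edge, both endpoints lie together in some bag; and for every vertex, the bags containing it form a connected subtree. Here vertex i appears in no bag, so the decomposition is invalid.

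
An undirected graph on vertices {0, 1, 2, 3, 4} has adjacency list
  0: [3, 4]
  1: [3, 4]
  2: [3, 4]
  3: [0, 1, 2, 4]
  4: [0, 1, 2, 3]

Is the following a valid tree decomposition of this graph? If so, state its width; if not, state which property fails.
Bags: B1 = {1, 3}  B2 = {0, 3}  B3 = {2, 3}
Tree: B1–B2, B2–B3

No — vertex 4 appears in no bag.

A tree decomposition must satisfy three properties: every vertex lies in some bag; for every edge, both endpoints lie together in some bag; and for every vertex, the bags containing it form a connected subtree. Here vertex 4 appears in no bag, so the decomposition is invalid.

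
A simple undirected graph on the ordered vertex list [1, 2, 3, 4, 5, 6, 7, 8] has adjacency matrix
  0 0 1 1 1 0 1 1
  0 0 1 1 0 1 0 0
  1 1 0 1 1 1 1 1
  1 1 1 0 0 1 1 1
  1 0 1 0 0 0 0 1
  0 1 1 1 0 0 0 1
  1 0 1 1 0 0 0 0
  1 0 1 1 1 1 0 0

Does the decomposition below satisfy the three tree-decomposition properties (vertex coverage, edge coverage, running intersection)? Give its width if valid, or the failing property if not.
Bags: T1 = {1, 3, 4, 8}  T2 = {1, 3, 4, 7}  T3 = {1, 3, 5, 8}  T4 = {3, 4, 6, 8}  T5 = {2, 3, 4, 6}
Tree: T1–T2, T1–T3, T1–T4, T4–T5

Every vertex of G appears in some bag (union = {1, 2, 3, 4, 5, 6, 7, 8}); every edge is covered by a bag; and for each vertex v the set of bags containing v is connected in the bag tree. The decomposition is therefore valid. The largest bag has 4 vertices, so the width is 3.

Yes; width 3.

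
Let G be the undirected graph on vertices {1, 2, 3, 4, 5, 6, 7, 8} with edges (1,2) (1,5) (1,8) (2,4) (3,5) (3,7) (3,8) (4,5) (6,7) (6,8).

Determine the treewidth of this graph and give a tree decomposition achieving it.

The largest bag has 3 vertices, giving width 2; this decomposition certifies tw(G) ≤ 2. Since 7–6–8–3–7 is a cycle in G, G is not acyclic. Forests are exactly the graphs of treewidth ≤ 1, so tw(G) ≥ 2. Combining the bounds, tw(G) = 2.

Treewidth 2.
One such decomposition:
Bags: B1 = {3, 6, 7}  B2 = {3, 6, 8}  B3 = {3, 5, 8}  B4 = {1, 5, 8}  B5 = {1, 4, 5}  B6 = {1, 2, 4}
Tree: B1–B2, B2–B3, B3–B4, B4–B5, B5–B6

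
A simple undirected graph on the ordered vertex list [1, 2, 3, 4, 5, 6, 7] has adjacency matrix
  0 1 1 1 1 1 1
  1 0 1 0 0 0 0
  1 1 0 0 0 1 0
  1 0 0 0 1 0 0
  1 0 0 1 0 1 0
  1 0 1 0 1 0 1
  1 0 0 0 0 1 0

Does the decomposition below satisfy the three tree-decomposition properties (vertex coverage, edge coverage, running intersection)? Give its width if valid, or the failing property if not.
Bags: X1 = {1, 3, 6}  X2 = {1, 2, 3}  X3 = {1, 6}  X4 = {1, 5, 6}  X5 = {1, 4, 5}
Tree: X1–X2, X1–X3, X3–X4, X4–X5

A tree decomposition must satisfy three properties: every vertex lies in some bag; for every edge, both endpoints lie together in some bag; and for every vertex, the bags containing it form a connected subtree. Here vertex 7 appears in no bag, so the decomposition is invalid.

No — vertex 7 appears in no bag.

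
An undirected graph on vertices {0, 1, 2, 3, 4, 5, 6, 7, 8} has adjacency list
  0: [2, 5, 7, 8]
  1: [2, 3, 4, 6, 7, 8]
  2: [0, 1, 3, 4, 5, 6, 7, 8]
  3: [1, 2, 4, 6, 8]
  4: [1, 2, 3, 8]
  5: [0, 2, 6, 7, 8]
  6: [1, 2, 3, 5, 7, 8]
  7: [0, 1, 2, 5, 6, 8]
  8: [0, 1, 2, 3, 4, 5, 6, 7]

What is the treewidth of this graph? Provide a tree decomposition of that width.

The largest bag has 5 vertices, giving width 4; this decomposition certifies tw(G) ≤ 4. Conversely, {0, 2, 5, 7, 8} is a clique of size 5, and the vertices of any clique must share a bag in every tree decomposition; so some bag has ≥ 5 vertices and tw(G) ≥ 4. Therefore the treewidth is 4.

Treewidth 4.
Bags: B1 = {2, 5, 6, 7, 8}  B2 = {1, 2, 6, 7, 8}  B3 = {1, 2, 3, 6, 8}  B4 = {1, 2, 3, 4, 8}  B5 = {0, 2, 5, 7, 8}
Tree: B1–B2, B2–B3, B3–B4, B1–B5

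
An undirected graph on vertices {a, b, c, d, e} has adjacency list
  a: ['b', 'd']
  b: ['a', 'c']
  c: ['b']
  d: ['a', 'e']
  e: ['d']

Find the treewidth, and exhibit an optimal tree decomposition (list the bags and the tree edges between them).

Treewidth 1.
One such decomposition:
Bags: B1 = {d, e}  B2 = {a, d}  B3 = {a, b}  B4 = {b, c}
Tree: B1–B2, B2–B3, B3–B4

Every bag has size at most 2, so the width is 2 − 1 = 1 and tw(G) ≤ 1. Since G has at least one edge (e.g. e–d), it is not an edgeless graph, so tw(G) ≥ 1. Hence tw(G) = 1 exactly.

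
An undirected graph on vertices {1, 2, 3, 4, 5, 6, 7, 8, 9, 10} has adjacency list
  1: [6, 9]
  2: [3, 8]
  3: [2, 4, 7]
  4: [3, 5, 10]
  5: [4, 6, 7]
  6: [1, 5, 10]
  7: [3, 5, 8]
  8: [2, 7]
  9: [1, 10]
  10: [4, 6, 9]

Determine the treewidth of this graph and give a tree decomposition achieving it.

Treewidth 2.
One optimal decomposition is:
Bags: B1 = {2, 7, 8}  B2 = {2, 3, 7}  B3 = {3, 5, 7}  B4 = {3, 4, 5}  B5 = {4, 5, 6}  B6 = {4, 6, 10}  B7 = {1, 6, 10}  B8 = {1, 9, 10}
Tree: B1–B2, B2–B3, B3–B4, B4–B5, B5–B6, B6–B7, B7–B8

Every bag has size at most 3, so the width is 3 − 1 = 2 and tw(G) ≤ 2. The edges 8–2–3–7–8 form a cycle, so G is not a tree and its treewidth is at least 2. Hence tw(G) = 2 exactly.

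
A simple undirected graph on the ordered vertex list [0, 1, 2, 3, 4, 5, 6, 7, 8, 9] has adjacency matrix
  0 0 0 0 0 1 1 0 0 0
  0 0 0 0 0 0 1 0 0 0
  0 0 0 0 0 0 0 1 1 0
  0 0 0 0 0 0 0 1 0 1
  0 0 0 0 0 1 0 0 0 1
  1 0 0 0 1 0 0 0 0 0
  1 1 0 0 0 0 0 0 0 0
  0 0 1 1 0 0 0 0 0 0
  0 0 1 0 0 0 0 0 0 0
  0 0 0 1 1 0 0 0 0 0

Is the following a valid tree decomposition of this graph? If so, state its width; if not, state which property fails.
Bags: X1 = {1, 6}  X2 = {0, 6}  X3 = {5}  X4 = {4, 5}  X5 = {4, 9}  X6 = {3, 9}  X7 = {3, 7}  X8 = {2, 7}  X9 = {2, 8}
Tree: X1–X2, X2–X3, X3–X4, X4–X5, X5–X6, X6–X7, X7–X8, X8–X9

A tree decomposition must satisfy three properties: every vertex lies in some bag; for every edge, both endpoints lie together in some bag; and for every vertex, the bags containing it form a connected subtree. Here edge (0,5) lies in no bag, so the decomposition is invalid.

No — edge (0,5) lies in no bag.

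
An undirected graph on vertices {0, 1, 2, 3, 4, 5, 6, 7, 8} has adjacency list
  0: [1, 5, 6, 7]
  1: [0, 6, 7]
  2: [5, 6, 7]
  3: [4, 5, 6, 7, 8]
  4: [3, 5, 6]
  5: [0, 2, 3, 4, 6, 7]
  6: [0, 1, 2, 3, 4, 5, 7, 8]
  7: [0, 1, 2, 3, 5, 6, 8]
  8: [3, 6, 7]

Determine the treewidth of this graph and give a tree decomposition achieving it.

Each bag holds 4 vertices, so the decomposition has width 3, which upper-bounds the treewidth. For the lower bound, the 4 vertices {3, 4, 5, 6} are pairwise adjacent, and any tree decomposition puts a clique entirely inside one bag — forcing width ≥ 3. Hence tw(G) = 3 exactly.

Treewidth 3.
One such decomposition:
Bags: B1 = {3, 4, 5, 6}  B2 = {3, 5, 6, 7}  B3 = {0, 5, 6, 7}  B4 = {0, 1, 6, 7}  B5 = {3, 6, 7, 8}  B6 = {2, 5, 6, 7}
Tree: B1–B2, B2–B3, B3–B4, B2–B5, B2–B6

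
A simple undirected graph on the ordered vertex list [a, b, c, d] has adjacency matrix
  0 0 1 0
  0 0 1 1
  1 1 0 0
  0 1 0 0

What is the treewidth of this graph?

A width-1 tree decomposition is:
Bags: B1 = {b, c}  B2 = {a, c}  B3 = {b, d}
Tree: B1–B2, B1–B3
Each bag holds 2 vertices, so the decomposition has width 1, which upper-bounds the treewidth. G has an edge, so its treewidth is at least 1. Combining the bounds, tw(G) = 1.

1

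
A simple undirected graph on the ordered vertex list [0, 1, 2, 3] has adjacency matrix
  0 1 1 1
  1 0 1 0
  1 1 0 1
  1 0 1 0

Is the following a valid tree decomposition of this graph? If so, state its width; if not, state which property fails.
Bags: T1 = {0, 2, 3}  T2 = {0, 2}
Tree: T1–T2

A tree decomposition must satisfy three properties: every vertex lies in some bag; for every edge, both endpoints lie together in some bag; and for every vertex, the bags containing it form a connected subtree. Here vertex 1 appears in no bag, so the decomposition is invalid.

No — vertex 1 appears in no bag.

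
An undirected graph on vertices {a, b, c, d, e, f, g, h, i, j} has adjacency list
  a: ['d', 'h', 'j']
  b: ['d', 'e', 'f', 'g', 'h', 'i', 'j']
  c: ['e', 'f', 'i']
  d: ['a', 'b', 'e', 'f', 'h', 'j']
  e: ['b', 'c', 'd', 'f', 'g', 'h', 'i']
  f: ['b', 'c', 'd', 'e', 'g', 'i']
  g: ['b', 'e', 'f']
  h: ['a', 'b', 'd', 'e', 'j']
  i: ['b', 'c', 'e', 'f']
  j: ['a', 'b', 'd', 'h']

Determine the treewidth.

A width-3 tree decomposition is:
Bags: B1 = {b, d, e, f}  B2 = {b, d, e, h}  B3 = {b, e, f, i}  B4 = {c, e, f, i}  B5 = {b, d, h, j}  B6 = {a, d, h, j}  B7 = {b, e, f, g}
Tree: B1–B2, B1–B3, B3–B4, B2–B5, B5–B6, B1–B7
The largest bag has 4 vertices, giving width 3; this decomposition certifies tw(G) ≤ 3. For the lower bound, the 4 vertices {c, e, f, i} are pairwise adjacent, and any tree decomposition puts a clique entirely inside one bag — forcing width ≥ 3. Combining the bounds, tw(G) = 3.

3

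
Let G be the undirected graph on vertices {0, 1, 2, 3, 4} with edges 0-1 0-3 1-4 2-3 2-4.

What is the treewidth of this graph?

2

A width-2 tree decomposition is:
Bags: B1 = {1, 2, 4}  B2 = {0, 1, 2}  B3 = {0, 2, 3}
Tree: B1–B2, B2–B3
Each bag holds 3 vertices, so the decomposition has width 2, which upper-bounds the treewidth. The edges 2–4–1–0–3–2 form a cycle, so G is not a tree and its treewidth is at least 2. Combining the bounds, tw(G) = 2.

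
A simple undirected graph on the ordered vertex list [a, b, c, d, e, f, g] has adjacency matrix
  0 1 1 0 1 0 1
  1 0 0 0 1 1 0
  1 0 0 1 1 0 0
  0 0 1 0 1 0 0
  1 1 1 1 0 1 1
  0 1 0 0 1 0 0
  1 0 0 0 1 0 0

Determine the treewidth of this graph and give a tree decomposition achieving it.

Treewidth 2.
Bags: B1 = {a, b, e}  B2 = {a, e, g}  B3 = {a, c, e}  B4 = {b, e, f}  B5 = {c, d, e}
Tree: B1–B2, B1–B3, B1–B4, B3–B5

Every bag has size at most 3, so the width is 3 − 1 = 2 and tw(G) ≤ 2. Conversely, {c, d, e} is a clique of size 3, and the vertices of any clique must share a bag in every tree decomposition; so some bag has ≥ 3 vertices and tw(G) ≥ 2. The upper and lower bounds meet at 2, so that is the treewidth.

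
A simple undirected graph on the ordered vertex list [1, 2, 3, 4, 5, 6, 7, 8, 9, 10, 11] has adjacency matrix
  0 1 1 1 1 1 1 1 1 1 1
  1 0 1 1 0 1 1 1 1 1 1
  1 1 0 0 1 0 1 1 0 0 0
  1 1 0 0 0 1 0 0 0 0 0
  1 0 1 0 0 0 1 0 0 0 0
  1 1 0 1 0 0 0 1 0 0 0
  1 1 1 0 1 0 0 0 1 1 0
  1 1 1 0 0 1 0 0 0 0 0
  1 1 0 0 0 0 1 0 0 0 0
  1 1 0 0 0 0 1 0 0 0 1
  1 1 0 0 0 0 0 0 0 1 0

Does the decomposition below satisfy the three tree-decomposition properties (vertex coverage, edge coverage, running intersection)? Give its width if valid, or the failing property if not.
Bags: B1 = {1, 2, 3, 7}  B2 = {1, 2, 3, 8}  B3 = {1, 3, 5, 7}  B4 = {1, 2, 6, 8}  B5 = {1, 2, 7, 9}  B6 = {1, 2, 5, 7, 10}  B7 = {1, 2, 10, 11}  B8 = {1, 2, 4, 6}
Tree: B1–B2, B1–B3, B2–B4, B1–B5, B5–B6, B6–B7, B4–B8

No — bags containing vertex 5 are not connected in the tree.

A tree decomposition must satisfy three properties: every vertex lies in some bag; for every edge, both endpoints lie together in some bag; and for every vertex, the bags containing it form a connected subtree. Here bags containing vertex 5 are not connected in the tree, so the decomposition is invalid.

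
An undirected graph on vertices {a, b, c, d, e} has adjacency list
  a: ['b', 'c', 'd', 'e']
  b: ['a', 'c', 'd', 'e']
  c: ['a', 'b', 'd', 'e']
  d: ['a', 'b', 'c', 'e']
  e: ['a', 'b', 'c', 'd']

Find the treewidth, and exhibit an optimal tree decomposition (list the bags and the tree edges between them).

Treewidth 4.
Bags: B1 = {a, b, c, d, e}
Tree: (single bag)

With just one bag of size 5, the width is 5 − 1 = 4, so tw(G) ≤ 4. Conversely, {a, b, c, d, e} is a clique of size 5, and the vertices of any clique must share a bag in every tree decomposition; so some bag has ≥ 5 vertices and tw(G) ≥ 4. Hence tw(G) = 4 exactly.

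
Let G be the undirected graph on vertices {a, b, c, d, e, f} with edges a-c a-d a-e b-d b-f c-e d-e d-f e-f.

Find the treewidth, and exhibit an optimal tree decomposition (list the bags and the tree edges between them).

Each bag holds 3 vertices, so the decomposition has width 2, which upper-bounds the treewidth. For the lower bound, the 3 vertices {a, d, e} are pairwise adjacent, and any tree decomposition puts a clique entirely inside one bag — forcing width ≥ 2. Combining the bounds, tw(G) = 2.

Treewidth 2.
One such decomposition:
Bags: B1 = {d, e, f}  B2 = {a, d, e}  B3 = {b, d, f}  B4 = {a, c, e}
Tree: B1–B2, B1–B3, B2–B4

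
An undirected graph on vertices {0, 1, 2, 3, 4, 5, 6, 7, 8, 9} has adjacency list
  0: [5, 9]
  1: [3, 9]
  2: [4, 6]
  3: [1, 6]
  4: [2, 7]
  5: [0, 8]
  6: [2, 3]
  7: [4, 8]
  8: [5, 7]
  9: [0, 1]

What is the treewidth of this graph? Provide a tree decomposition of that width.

Treewidth 2.
Bags: B1 = {2, 4, 6}  B2 = {3, 4, 6}  B3 = {1, 3, 4}  B4 = {1, 4, 9}  B5 = {0, 4, 9}  B6 = {0, 4, 5}  B7 = {4, 5, 8}  B8 = {4, 7, 8}
Tree: B1–B2, B2–B3, B3–B4, B4–B5, B5–B6, B6–B7, B7–B8

Every bag has size at most 3, so the width is 3 − 1 = 2 and tw(G) ≤ 2. For the lower bound, G contains the cycle 4–2–6–3–1–9–0–5–8–7–4, so G is not a forest; only forests have treewidth ≤ 1, hence tw(G) ≥ 2. Combining the bounds, tw(G) = 2.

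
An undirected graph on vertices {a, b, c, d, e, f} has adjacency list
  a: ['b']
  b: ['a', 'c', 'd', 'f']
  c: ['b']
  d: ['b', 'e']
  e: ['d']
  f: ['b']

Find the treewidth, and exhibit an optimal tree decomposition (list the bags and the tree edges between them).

Each bag holds 2 vertices, so the decomposition has width 1, which upper-bounds the treewidth. Since G has at least one edge (e.g. d–e), it is not an edgeless graph, so tw(G) ≥ 1. Combining the bounds, tw(G) = 1.

Treewidth 1.
Bags: B1 = {d, e}  B2 = {b, d}  B3 = {b, f}  B4 = {b, c}  B5 = {a, b}
Tree: B1–B2, B2–B3, B3–B4, B3–B5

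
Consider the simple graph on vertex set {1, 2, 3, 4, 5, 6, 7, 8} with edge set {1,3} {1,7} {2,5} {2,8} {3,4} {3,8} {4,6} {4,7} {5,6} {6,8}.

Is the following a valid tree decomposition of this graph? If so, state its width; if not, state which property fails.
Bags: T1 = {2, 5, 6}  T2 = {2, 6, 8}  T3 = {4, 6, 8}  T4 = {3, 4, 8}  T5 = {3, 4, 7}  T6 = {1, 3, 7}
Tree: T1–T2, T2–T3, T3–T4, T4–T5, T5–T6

Yes; width 2.

Checking the three conditions: (i) the bags cover all of {1, 2, 3, 4, 5, 6, 7, 8}; (ii) for each edge, some bag contains both endpoints; (iii) the bags containing any fixed vertex form a subtree. All hold, so the decomposition is valid with width 3 − 1 = 2.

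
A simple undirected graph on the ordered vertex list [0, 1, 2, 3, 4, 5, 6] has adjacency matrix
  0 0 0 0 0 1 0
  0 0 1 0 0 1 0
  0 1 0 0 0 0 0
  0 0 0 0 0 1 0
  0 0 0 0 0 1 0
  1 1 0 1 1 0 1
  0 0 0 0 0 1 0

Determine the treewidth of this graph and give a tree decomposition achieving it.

Every bag has size at most 2, so the width is 2 − 1 = 1 and tw(G) ≤ 1. Any graph with an edge has treewidth ≥ 1, and G has the edge 6–5. Hence tw(G) = 1 exactly.

Treewidth 1.
One such decomposition:
Bags: B1 = {5, 6}  B2 = {0, 5}  B3 = {1, 5}  B4 = {3, 5}  B5 = {1, 2}  B6 = {4, 5}
Tree: B1–B2, B1–B3, B1–B4, B3–B5, B4–B6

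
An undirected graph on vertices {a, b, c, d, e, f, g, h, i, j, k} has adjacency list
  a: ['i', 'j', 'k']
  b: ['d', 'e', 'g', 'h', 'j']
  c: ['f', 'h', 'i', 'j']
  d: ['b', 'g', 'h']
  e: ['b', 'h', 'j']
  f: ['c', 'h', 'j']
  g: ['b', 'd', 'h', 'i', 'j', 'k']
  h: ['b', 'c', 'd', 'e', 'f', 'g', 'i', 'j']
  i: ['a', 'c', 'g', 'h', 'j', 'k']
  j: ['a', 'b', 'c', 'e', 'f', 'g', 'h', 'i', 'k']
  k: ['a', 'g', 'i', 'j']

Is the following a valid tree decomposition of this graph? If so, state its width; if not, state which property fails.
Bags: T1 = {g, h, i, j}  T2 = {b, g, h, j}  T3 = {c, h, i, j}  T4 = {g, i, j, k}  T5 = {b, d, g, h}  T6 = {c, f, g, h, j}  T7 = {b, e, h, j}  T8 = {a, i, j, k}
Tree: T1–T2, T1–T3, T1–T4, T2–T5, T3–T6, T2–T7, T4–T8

No — bags containing vertex g are not connected in the tree.

A tree decomposition must satisfy three properties: every vertex lies in some bag; for every edge, both endpoints lie together in some bag; and for every vertex, the bags containing it form a connected subtree. Here bags containing vertex g are not connected in the tree, so the decomposition is invalid.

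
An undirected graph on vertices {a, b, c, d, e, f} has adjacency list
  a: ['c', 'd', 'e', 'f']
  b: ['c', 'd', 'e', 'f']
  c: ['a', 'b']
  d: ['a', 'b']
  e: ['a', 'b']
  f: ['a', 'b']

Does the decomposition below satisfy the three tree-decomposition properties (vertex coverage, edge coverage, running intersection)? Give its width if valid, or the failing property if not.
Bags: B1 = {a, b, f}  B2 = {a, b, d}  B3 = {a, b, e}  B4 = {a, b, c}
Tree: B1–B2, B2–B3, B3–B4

Yes; width 2.

Checking the three conditions: (i) the bags cover all of {a, b, c, d, e, f}; (ii) for each edge, some bag contains both endpoints; (iii) the bags containing any fixed vertex form a subtree. All hold, so the decomposition is valid with width 3 − 1 = 2.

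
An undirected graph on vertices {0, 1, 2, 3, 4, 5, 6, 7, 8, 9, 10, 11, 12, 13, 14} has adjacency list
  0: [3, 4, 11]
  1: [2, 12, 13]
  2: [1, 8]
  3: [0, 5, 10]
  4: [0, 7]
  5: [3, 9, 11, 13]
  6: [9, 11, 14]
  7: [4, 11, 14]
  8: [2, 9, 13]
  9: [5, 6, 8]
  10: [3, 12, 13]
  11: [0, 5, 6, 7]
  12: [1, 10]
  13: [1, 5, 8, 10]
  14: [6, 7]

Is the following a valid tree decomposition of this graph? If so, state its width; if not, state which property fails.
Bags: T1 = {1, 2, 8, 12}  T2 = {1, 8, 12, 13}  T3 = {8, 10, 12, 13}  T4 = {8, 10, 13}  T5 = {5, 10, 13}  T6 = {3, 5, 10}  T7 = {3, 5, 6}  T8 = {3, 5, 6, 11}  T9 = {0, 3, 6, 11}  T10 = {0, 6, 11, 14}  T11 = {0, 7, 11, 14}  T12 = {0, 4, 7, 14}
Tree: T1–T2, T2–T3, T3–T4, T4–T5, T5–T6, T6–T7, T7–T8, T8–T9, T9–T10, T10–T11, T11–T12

No — vertex 9 appears in no bag.

A tree decomposition must satisfy three properties: every vertex lies in some bag; for every edge, both endpoints lie together in some bag; and for every vertex, the bags containing it form a connected subtree. Here vertex 9 appears in no bag, so the decomposition is invalid.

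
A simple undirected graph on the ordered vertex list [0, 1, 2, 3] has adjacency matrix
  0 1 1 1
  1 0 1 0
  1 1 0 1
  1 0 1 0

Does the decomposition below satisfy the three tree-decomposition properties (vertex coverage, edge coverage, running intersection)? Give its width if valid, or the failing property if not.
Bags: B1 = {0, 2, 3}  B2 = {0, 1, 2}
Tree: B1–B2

Every vertex of G appears in some bag (union = {0, 1, 2, 3}); every edge is covered by a bag; and for each vertex v the set of bags containing v is connected in the bag tree. The decomposition is therefore valid. The largest bag has 3 vertices, so the width is 2.

Yes; width 2.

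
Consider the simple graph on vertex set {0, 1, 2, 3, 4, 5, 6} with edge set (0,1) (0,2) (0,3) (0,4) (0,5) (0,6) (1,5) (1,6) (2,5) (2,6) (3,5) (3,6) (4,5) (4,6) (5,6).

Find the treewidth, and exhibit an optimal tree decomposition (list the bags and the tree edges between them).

Treewidth 3.
One such decomposition:
Bags: B1 = {0, 2, 5, 6}  B2 = {0, 4, 5, 6}  B3 = {0, 1, 5, 6}  B4 = {0, 3, 5, 6}
Tree: B1–B2, B2–B3, B3–B4

The largest bag has 4 vertices, giving width 3; this decomposition certifies tw(G) ≤ 3. For the lower bound, the 4 vertices {0, 1, 5, 6} are pairwise adjacent, and any tree decomposition puts a clique entirely inside one bag — forcing width ≥ 3. Therefore the treewidth is 3.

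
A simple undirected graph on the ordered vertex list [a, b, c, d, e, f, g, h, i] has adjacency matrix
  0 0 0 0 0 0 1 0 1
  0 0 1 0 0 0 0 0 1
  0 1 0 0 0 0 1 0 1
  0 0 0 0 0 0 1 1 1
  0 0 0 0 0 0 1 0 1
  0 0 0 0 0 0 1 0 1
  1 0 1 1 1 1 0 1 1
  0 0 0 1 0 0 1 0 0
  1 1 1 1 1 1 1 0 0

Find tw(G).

A width-2 tree decomposition is:
Bags: B1 = {c, g, i}  B2 = {f, g, i}  B3 = {b, c, i}  B4 = {d, g, i}  B5 = {a, g, i}  B6 = {d, g, h}  B7 = {e, g, i}
Tree: B1–B2, B1–B3, B1–B4, B1–B5, B4–B6, B1–B7
Each bag holds 3 vertices, so the decomposition has width 2, which upper-bounds the treewidth. On the other hand G contains the 3-clique {d, g, h}. A clique must lie in a single bag of any decomposition, so no decomposition can have width below 2. Therefore the treewidth is 2.

2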